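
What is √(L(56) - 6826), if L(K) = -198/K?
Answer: I*√1338589/14 ≈ 82.641*I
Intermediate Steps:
√(L(56) - 6826) = √(-198/56 - 6826) = √(-198*1/56 - 6826) = √(-99/28 - 6826) = √(-191227/28) = I*√1338589/14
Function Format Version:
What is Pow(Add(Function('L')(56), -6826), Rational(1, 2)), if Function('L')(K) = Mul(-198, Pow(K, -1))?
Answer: Mul(Rational(1, 14), I, Pow(1338589, Rational(1, 2))) ≈ Mul(82.641, I)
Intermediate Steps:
Pow(Add(Function('L')(56), -6826), Rational(1, 2)) = Pow(Add(Mul(-198, Pow(56, -1)), -6826), Rational(1, 2)) = Pow(Add(Mul(-198, Rational(1, 56)), -6826), Rational(1, 2)) = Pow(Add(Rational(-99, 28), -6826), Rational(1, 2)) = Pow(Rational(-191227, 28), Rational(1, 2)) = Mul(Rational(1, 14), I, Pow(1338589, Rational(1, 2)))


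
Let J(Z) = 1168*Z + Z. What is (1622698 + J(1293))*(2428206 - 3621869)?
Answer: -3741196479545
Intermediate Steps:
J(Z) = 1169*Z
(1622698 + J(1293))*(2428206 - 3621869) = (1622698 + 1169*1293)*(2428206 - 3621869) = (1622698 + 1511517)*(-1193663) = 3134215*(-1193663) = -3741196479545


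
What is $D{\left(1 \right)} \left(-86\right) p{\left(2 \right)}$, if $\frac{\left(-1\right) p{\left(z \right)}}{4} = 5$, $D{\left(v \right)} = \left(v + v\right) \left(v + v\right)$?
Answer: $6880$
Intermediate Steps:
$D{\left(v \right)} = 4 v^{2}$ ($D{\left(v \right)} = 2 v 2 v = 4 v^{2}$)
$p{\left(z \right)} = -20$ ($p{\left(z \right)} = \left(-4\right) 5 = -20$)
$D{\left(1 \right)} \left(-86\right) p{\left(2 \right)} = 4 \cdot 1^{2} \left(-86\right) \left(-20\right) = 4 \cdot 1 \left(-86\right) \left(-20\right) = 4 \left(-86\right) \left(-20\right) = \left(-344\right) \left(-20\right) = 6880$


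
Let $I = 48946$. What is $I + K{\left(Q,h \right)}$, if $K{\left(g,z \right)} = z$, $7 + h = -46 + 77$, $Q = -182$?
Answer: $48970$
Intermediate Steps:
$h = 24$ ($h = -7 + \left(-46 + 77\right) = -7 + 31 = 24$)
$I + K{\left(Q,h \right)} = 48946 + 24 = 48970$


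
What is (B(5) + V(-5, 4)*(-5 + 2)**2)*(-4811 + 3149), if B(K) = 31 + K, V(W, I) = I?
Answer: -119664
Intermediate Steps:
(B(5) + V(-5, 4)*(-5 + 2)**2)*(-4811 + 3149) = ((31 + 5) + 4*(-5 + 2)**2)*(-4811 + 3149) = (36 + 4*(-3)**2)*(-1662) = (36 + 4*9)*(-1662) = (36 + 36)*(-1662) = 72*(-1662) = -119664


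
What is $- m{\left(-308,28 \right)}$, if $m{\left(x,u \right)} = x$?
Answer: $308$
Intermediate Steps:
$- m{\left(-308,28 \right)} = \left(-1\right) \left(-308\right) = 308$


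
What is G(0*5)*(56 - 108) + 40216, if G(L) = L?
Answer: 40216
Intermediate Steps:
G(0*5)*(56 - 108) + 40216 = (0*5)*(56 - 108) + 40216 = 0*(-52) + 40216 = 0 + 40216 = 40216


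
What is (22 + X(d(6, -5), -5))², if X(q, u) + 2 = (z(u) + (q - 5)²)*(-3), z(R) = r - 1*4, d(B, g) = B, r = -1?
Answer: 1024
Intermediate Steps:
z(R) = -5 (z(R) = -1 - 1*4 = -1 - 4 = -5)
X(q, u) = 13 - 3*(-5 + q)² (X(q, u) = -2 + (-5 + (q - 5)²)*(-3) = -2 + (-5 + (-5 + q)²)*(-3) = -2 + (15 - 3*(-5 + q)²) = 13 - 3*(-5 + q)²)
(22 + X(d(6, -5), -5))² = (22 + (13 - 3*(-5 + 6)²))² = (22 + (13 - 3*1²))² = (22 + (13 - 3*1))² = (22 + (13 - 3))² = (22 + 10)² = 32² = 1024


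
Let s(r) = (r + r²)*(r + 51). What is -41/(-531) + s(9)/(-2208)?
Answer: -115703/48852 ≈ -2.3684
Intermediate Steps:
s(r) = (51 + r)*(r + r²) (s(r) = (r + r²)*(51 + r) = (51 + r)*(r + r²))
-41/(-531) + s(9)/(-2208) = -41/(-531) + (9*(51 + 9² + 52*9))/(-2208) = -41*(-1/531) + (9*(51 + 81 + 468))*(-1/2208) = 41/531 + (9*600)*(-1/2208) = 41/531 + 5400*(-1/2208) = 41/531 - 225/92 = -115703/48852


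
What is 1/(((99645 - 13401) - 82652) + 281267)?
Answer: 1/284859 ≈ 3.5105e-6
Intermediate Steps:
1/(((99645 - 13401) - 82652) + 281267) = 1/((86244 - 82652) + 281267) = 1/(3592 + 281267) = 1/284859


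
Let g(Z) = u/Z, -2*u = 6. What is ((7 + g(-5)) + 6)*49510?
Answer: 673336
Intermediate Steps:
u = -3 (u = -1/2*6 = -3)
g(Z) = -3/Z
((7 + g(-5)) + 6)*49510 = ((7 - 3/(-5)) + 6)*49510 = ((7 - 3*(-1/5)) + 6)*49510 = ((7 + 3/5) + 6)*49510 = (38/5 + 6)*49510 = (68/5)*49510 = 673336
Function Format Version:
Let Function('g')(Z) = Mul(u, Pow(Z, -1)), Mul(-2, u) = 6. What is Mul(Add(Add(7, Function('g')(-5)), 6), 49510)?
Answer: 673336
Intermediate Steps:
u = -3 (u = Mul(Rational(-1, 2), 6) = -3)
Function('g')(Z) = Mul(-3, Pow(Z, -1))
Mul(Add(Add(7, Function('g')(-5)), 6), 49510) = Mul(Add(Add(7, Mul(-3, Pow(-5, -1))), 6), 49510) = Mul(Add(Add(7, Mul(-3, Rational(-1, 5))), 6), 49510) = Mul(Add(Add(7, Rational(3, 5)), 6), 49510) = Mul(Add(Rational(38, 5), 6), 49510) = Mul(Rational(68, 5), 49510) = 673336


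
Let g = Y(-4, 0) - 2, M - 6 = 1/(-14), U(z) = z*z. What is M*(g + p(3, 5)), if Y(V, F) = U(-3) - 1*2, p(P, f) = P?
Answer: 332/7 ≈ 47.429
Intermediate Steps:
U(z) = z²
M = 83/14 (M = 6 + 1/(-14) = 6 - 1/14 = 83/14 ≈ 5.9286)
Y(V, F) = 7 (Y(V, F) = (-3)² - 1*2 = 9 - 2 = 7)
g = 5 (g = 7 - 2 = 5)
M*(g + p(3, 5)) = 83*(5 + 3)/14 = (83/14)*8 = 332/7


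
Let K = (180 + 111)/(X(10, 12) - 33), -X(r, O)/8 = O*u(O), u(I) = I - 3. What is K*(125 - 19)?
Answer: -10282/299 ≈ -34.388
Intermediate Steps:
u(I) = -3 + I
X(r, O) = -8*O*(-3 + O)
K = -97/299 (K = (180 + 111)/(8*12*(3 - 1*12) - 33) = 291/(8*12*(3 - 12) - 33) = 291/(8*12*(-9) - 33) = 291/(-864 - 33) = 291/(-897) = 291*(-1/897) = -97/299 ≈ -0.32441)
K*(125 - 19) = -97*(125 - 19)/299 = -97/299*106 = -10282/299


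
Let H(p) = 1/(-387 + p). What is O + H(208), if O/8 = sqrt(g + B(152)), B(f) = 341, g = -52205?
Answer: -1/179 + 16*I*sqrt(12966) ≈ -0.0055866 + 1821.9*I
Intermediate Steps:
O = 16*I*sqrt(12966) (O = 8*sqrt(-52205 + 341) = 8*sqrt(-51864) = 8*(2*I*sqrt(12966)) = 16*I*sqrt(12966) ≈ 1821.9*I)
O + H(208) = 16*I*sqrt(12966) + 1/(-387 + 208) = 16*I*sqrt(12966) + 1/(-179) = 16*I*sqrt(12966) - 1/179 = -1/179 + 16*I*sqrt(12966)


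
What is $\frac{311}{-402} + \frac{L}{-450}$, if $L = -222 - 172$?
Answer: $\frac{3073}{30150} \approx 0.10192$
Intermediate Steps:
$L = -394$
$\frac{311}{-402} + \frac{L}{-450} = \frac{311}{-402} - \frac{394}{-450} = 311 \left(- \frac{1}{402}\right) - - \frac{197}{225} = - \frac{311}{402} + \frac{197}{225} = \frac{3073}{30150}$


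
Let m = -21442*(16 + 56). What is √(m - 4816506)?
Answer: I*√6360330 ≈ 2522.0*I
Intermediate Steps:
m = -1543824 (m = -21442*72 = -1543824)
√(m - 4816506) = √(-1543824 - 4816506) = √(-6360330) = I*√6360330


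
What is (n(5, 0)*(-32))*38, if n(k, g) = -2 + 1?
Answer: 1216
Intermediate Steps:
n(k, g) = -1
(n(5, 0)*(-32))*38 = -1*(-32)*38 = 32*38 = 1216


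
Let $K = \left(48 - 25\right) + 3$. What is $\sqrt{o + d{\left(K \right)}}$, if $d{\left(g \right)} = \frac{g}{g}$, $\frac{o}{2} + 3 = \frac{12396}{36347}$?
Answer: $\frac{i \sqrt{5704407221}}{36347} \approx 2.078 i$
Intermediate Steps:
$K = 26$ ($K = 23 + 3 = 26$)
$o = - \frac{193290}{36347}$ ($o = -6 + 2 \cdot \frac{12396}{36347} = -6 + \frac{24792}{36347} = - \frac{193290}{36347} \approx -5.3179$)
$d{\left(g \right)} = 1$
$\sqrt{o + d{\left(K \right)}} = \sqrt{- \frac{193290}{36347} + 1} = \sqrt{- \frac{156943}{36347}} = \frac{i \sqrt{5704407221}}{36347}$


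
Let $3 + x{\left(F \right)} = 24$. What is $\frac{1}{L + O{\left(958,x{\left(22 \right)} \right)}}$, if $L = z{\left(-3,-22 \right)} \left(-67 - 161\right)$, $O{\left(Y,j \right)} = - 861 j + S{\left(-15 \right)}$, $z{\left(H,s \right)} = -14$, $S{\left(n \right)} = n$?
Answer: $- \frac{1}{14904} \approx -6.7096 \cdot 10^{-5}$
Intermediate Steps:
$x{\left(F \right)} = 21$ ($x{\left(F \right)} = -3 + 24 = 21$)
$O{\left(Y,j \right)} = -15 - 861 j$ ($O{\left(Y,j \right)} = - 861 j - 15 = -15 - 861 j$)
$L = 3192$ ($L = - 14 \left(-67 - 161\right) = \left(-14\right) \left(-228\right) = 3192$)
$\frac{1}{L + O{\left(958,x{\left(22 \right)} \right)}} = \frac{1}{3192 - 18096} = \frac{1}{-14904} = - \frac{1}{14904}$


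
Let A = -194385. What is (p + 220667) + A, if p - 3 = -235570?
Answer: -209285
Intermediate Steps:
p = -235567 (p = 3 - 235570 = -235567)
(p + 220667) + A = (-235567 + 220667) - 194385 = -14900 - 194385 = -209285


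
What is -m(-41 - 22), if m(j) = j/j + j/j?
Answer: -2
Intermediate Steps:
m(j) = 2 (m(j) = 1 + 1 = 2)
-m(-41 - 22) = -1*2 = -2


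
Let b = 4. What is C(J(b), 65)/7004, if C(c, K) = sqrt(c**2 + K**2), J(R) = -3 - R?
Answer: sqrt(4274)/7004 ≈ 0.0093341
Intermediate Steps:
C(c, K) = sqrt(K**2 + c**2)
C(J(b), 65)/7004 = sqrt(65**2 + (-3 - 1*4)**2)/7004 = sqrt(4225 + (-3 - 4)**2)*(1/7004) = sqrt(4225 + (-7)**2)*(1/7004) = sqrt(4225 + 49)*(1/7004) = sqrt(4274)*(1/7004) = sqrt(4274)/7004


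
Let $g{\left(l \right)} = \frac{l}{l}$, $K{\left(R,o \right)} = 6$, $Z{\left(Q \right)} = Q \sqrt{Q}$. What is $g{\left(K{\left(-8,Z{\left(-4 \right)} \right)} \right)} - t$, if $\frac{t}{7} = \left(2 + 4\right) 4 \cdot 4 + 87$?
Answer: $-1280$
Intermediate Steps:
$Z{\left(Q \right)} = Q^{\frac{3}{2}}$
$g{\left(l \right)} = 1$
$t = 1281$ ($t = 7 \left(\left(2 + 4\right) 4 \cdot 4 + 87\right) = 7 \left(6 \cdot 4 \cdot 4 + 87\right) = 7 \left(24 \cdot 4 + 87\right) = 7 \left(96 + 87\right) = 7 \cdot 183 = 1281$)
$g{\left(K{\left(-8,Z{\left(-4 \right)} \right)} \right)} - t = 1 - 1281 = -1280$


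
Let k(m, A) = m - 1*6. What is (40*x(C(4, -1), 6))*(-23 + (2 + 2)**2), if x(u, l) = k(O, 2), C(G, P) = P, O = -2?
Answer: 2240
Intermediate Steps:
k(m, A) = -6 + m (k(m, A) = m - 6 = -6 + m)
x(u, l) = -8 (x(u, l) = -6 - 2 = -8)
(40*x(C(4, -1), 6))*(-23 + (2 + 2)**2) = (40*(-8))*(-23 + (2 + 2)**2) = -320*(-23 + 4**2) = -320*(-23 + 16) = -320*(-7) = 2240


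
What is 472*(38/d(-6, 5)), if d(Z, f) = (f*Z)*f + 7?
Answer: -17936/143 ≈ -125.43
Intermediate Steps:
d(Z, f) = 7 + Z*f² (d(Z, f) = (Z*f)*f + 7 = Z*f² + 7 = 7 + Z*f²)
472*(38/d(-6, 5)) = 472*(38/(7 - 6*5²)) = 472*(38/(7 - 6*25)) = 472*(38/(7 - 150)) = 472*(38/(-143)) = 472*(38*(-1/143)) = 472*(-38/143) = -17936/143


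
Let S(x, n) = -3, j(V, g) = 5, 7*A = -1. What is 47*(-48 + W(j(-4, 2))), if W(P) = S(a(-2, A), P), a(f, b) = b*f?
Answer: -2397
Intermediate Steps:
A = -1/7 (A = (1/7)*(-1) = -1/7 ≈ -0.14286)
W(P) = -3
47*(-48 + W(j(-4, 2))) = 47*(-48 - 3) = 47*(-51) = -2397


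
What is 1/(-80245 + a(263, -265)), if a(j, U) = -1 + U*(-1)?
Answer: -1/79981 ≈ -1.2503e-5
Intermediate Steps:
a(j, U) = -1 - U
1/(-80245 + a(263, -265)) = 1/(-80245 + (-1 - 1*(-265))) = 1/(-80245 + (-1 + 265)) = 1/(-80245 + 264) = 1/(-79981) = -1/79981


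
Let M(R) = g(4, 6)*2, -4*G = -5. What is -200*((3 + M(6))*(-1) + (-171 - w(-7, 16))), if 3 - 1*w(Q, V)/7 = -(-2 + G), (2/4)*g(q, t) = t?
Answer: 42750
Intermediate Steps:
G = 5/4 (G = -1/4*(-5) = 5/4 ≈ 1.2500)
g(q, t) = 2*t
M(R) = 24 (M(R) = (2*6)*2 = 12*2 = 24)
w(Q, V) = 63/4 (w(Q, V) = 21 - (-7)*(-2 + 5/4) = 21 - (-7)*(-3)/4 = 21 - 7*3/4 = 21 - 21/4 = 63/4)
-200*((3 + M(6))*(-1) + (-171 - w(-7, 16))) = -200*((3 + 24)*(-1) + (-171 - 1*63/4)) = -200*(27*(-1) + (-171 - 63/4)) = -200*(-27 - 747/4) = -200*(-855/4) = 42750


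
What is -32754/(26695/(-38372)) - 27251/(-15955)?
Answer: 4010710726297/85183745 ≈ 47083.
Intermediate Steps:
-32754/(26695/(-38372)) - 27251/(-15955) = -32754/(26695*(-1/38372)) - 27251*(-1/15955) = -32754/(-26695/38372) + 27251/15955 = -32754*(-38372/26695) + 27251/15955 = 1256836488/26695 + 27251/15955 = 4010710726297/85183745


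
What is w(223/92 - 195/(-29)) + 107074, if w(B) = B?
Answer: 285697839/2668 ≈ 1.0708e+5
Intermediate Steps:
w(223/92 - 195/(-29)) + 107074 = (223/92 - 195/(-29)) + 107074 = (223*(1/92) - 195*(-1/29)) + 107074 = (223/92 + 195/29) + 107074 = 24407/2668 + 107074 = 285697839/2668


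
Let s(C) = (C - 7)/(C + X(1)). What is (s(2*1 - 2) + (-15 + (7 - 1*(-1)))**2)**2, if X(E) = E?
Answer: 1764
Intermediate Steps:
s(C) = (-7 + C)/(1 + C) (s(C) = (C - 7)/(C + 1) = (-7 + C)/(1 + C))
(s(2*1 - 2) + (-15 + (7 - 1*(-1)))**2)**2 = ((-7 + (2*1 - 2))/(1 + (2*1 - 2)) + (-15 + (7 - 1*(-1)))**2)**2 = ((-7 + (2 - 2))/(1 + (2 - 2)) + (-15 + (7 + 1))**2)**2 = ((-7 + 0)/(1 + 0) + (-15 + 8)**2)**2 = (-7/1 + (-7)**2)**2 = (1*(-7) + 49)**2 = (-7 + 49)**2 = 42**2 = 1764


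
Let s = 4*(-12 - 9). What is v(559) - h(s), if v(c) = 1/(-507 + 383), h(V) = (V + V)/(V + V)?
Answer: -125/124 ≈ -1.0081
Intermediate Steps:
s = -84 (s = 4*(-21) = -84)
h(V) = 1 (h(V) = (2*V)/((2*V)) = (2*V)*(1/(2*V)) = 1)
v(c) = -1/124 (v(c) = 1/(-124) = -1/124)
v(559) - h(s) = -1/124 - 1*1 = -1/124 - 1 = -125/124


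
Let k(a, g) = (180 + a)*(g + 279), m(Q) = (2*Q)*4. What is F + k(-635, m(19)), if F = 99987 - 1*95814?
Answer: -191932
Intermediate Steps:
m(Q) = 8*Q
k(a, g) = (180 + a)*(279 + g)
F = 4173 (F = 99987 - 95814 = 4173)
F + k(-635, m(19)) = 4173 + (50220 + 180*(8*19) + 279*(-635) - 5080*19) = 4173 + (50220 + 180*152 - 177165 - 635*152) = 4173 + (50220 + 27360 - 177165 - 96520) = 4173 - 196105 = -191932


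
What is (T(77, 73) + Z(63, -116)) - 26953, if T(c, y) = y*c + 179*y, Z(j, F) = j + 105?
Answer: -8097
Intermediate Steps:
Z(j, F) = 105 + j
T(c, y) = 179*y + c*y (T(c, y) = c*y + 179*y = 179*y + c*y)
(T(77, 73) + Z(63, -116)) - 26953 = (73*(179 + 77) + (105 + 63)) - 26953 = (73*256 + 168) - 26953 = (18688 + 168) - 26953 = 18856 - 26953 = -8097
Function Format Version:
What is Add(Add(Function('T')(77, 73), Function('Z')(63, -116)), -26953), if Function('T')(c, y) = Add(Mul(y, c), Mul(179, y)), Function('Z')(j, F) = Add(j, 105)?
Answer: -8097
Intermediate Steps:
Function('Z')(j, F) = Add(105, j)
Function('T')(c, y) = Add(Mul(179, y), Mul(c, y)) (Function('T')(c, y) = Add(Mul(c, y), Mul(179, y)) = Add(Mul(179, y), Mul(c, y)))
Add(Add(Function('T')(77, 73), Function('Z')(63, -116)), -26953) = Add(Add(Mul(73, Add(179, 77)), Add(105, 63)), -26953) = Add(Add(Mul(73, 256), 168), -26953) = Add(Add(18688, 168), -26953) = Add(18856, -26953) = -8097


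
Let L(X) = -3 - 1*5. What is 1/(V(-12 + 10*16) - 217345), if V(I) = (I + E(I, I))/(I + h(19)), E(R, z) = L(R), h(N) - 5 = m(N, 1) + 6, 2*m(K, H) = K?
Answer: -337/73244985 ≈ -4.6010e-6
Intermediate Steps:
m(K, H) = K/2
L(X) = -8 (L(X) = -3 - 5 = -8)
h(N) = 11 + N/2 (h(N) = 5 + (N/2 + 6) = 5 + (6 + N/2) = 11 + N/2)
E(R, z) = -8
V(I) = (-8 + I)/(41/2 + I) (V(I) = (I - 8)/(I + (11 + (1/2)*19)) = (-8 + I)/(I + (11 + 19/2)) = (-8 + I)/(I + 41/2) = (-8 + I)/(41/2 + I))
1/(V(-12 + 10*16) - 217345) = 1/(2*(-8 + (-12 + 10*16))/(41 + 2*(-12 + 10*16)) - 217345) = 1/(2*(-8 + (-12 + 160))/(41 + 2*(-12 + 160)) - 217345) = 1/(2*(-8 + 148)/(41 + 2*148) - 217345) = 1/(2*140/(41 + 296) - 217345) = 1/(2*140/337 - 217345) = 1/(2*(1/337)*140 - 217345) = 1/(280/337 - 217345) = 1/(-73244985/337) = -337/73244985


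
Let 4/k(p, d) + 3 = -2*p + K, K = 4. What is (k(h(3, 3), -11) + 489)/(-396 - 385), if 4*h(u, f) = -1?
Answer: -1475/2343 ≈ -0.62953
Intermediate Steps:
h(u, f) = -¼ (h(u, f) = (¼)*(-1) = -¼)
k(p, d) = 4/(1 - 2*p) (k(p, d) = 4/(-3 + (-2*p + 4)) = 4/(-3 + (4 - 2*p)) = 4/(1 - 2*p))
(k(h(3, 3), -11) + 489)/(-396 - 385) = (-4/(-1 + 2*(-¼)) + 489)/(-396 - 385) = (-4/(-1 - ½) + 489)/(-781) = (-4/(-3/2) + 489)*(-1/781) = (-4*(-⅔) + 489)*(-1/781) = (8/3 + 489)*(-1/781) = (1475/3)*(-1/781) = -1475/2343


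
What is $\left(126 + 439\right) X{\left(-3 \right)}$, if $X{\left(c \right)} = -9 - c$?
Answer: $-3390$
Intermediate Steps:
$\left(126 + 439\right) X{\left(-3 \right)} = \left(126 + 439\right) \left(-9 - -3\right) = 565 \left(-9 + 3\right) = 565 \left(-6\right) = -3390$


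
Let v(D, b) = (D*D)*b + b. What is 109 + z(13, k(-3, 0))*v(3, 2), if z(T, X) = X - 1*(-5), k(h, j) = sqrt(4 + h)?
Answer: 229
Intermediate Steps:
v(D, b) = b + b*D**2 (v(D, b) = D**2*b + b = b*D**2 + b = b + b*D**2)
z(T, X) = 5 + X (z(T, X) = X + 5 = 5 + X)
109 + z(13, k(-3, 0))*v(3, 2) = 109 + (5 + sqrt(4 - 3))*(2*(1 + 3**2)) = 109 + (5 + sqrt(1))*(2*(1 + 9)) = 109 + (5 + 1)*(2*10) = 109 + 6*20 = 109 + 120 = 229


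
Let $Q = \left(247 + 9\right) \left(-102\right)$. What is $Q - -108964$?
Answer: $82852$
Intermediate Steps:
$Q = -26112$ ($Q = 256 \left(-102\right) = -26112$)
$Q - -108964 = -26112 - -108964 = -26112 + 108964 = 82852$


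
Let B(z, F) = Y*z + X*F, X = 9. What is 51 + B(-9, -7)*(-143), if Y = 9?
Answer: 20643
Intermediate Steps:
B(z, F) = 9*F + 9*z (B(z, F) = 9*z + 9*F = 9*F + 9*z)
51 + B(-9, -7)*(-143) = 51 + (9*(-7) + 9*(-9))*(-143) = 51 + (-63 - 81)*(-143) = 51 - 144*(-143) = 51 + 20592 = 20643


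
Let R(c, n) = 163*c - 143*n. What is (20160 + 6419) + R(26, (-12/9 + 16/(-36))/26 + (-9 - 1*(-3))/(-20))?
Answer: 2770549/90 ≈ 30784.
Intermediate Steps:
R(c, n) = -143*n + 163*c
(20160 + 6419) + R(26, (-12/9 + 16/(-36))/26 + (-9 - 1*(-3))/(-20)) = (20160 + 6419) + (-143*((-12/9 + 16/(-36))/26 + (-9 - 1*(-3))/(-20)) + 163*26) = 26579 + (-143*((-12*1/9 + 16*(-1/36))*(1/26) + (-9 + 3)*(-1/20)) + 4238) = 26579 + (-143*((-4/3 - 4/9)*(1/26) - 6*(-1/20)) + 4238) = 26579 + (-143*(-16/9*1/26 + 3/10) + 4238) = 26579 + (-143*(-8/117 + 3/10) + 4238) = 26579 + (-143*271/1170 + 4238) = 26579 + (-2981/90 + 4238) = 26579 + 378439/90 = 2770549/90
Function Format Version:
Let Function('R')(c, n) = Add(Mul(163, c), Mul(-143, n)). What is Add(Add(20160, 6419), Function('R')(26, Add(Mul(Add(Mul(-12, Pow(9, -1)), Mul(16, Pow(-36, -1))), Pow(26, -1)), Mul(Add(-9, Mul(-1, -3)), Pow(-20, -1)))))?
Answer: Rational(2770549, 90) ≈ 30784.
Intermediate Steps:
Function('R')(c, n) = Add(Mul(-143, n), Mul(163, c))
Add(Add(20160, 6419), Function('R')(26, Add(Mul(Add(Mul(-12, Pow(9, -1)), Mul(16, Pow(-36, -1))), Pow(26, -1)), Mul(Add(-9, Mul(-1, -3)), Pow(-20, -1))))) = Add(Add(20160, 6419), Add(Mul(-143, Add(Mul(Add(Mul(-12, Pow(9, -1)), Mul(16, Pow(-36, -1))), Pow(26, -1)), Mul(Add(-9, Mul(-1, -3)), Pow(-20, -1)))), Mul(163, 26))) = Add(26579, Add(Mul(-143, Add(Mul(Add(Mul(-12, Rational(1, 9)), Mul(16, Rational(-1, 36))), Rational(1, 26)), Mul(Add(-9, 3), Rational(-1, 20)))), 4238)) = Add(26579, Add(Mul(-143, Add(Mul(Add(Rational(-4, 3), Rational(-4, 9)), Rational(1, 26)), Mul(-6, Rational(-1, 20)))), 4238)) = Add(26579, Add(Mul(-143, Add(Mul(Rational(-16, 9), Rational(1, 26)), Rational(3, 10))), 4238)) = Add(26579, Add(Mul(-143, Add(Rational(-8, 117), Rational(3, 10))), 4238)) = Add(26579, Add(Mul(-143, Rational(271, 1170)), 4238)) = Add(26579, Add(Rational(-2981, 90), 4238)) = Add(26579, Rational(378439, 90)) = Rational(2770549, 90)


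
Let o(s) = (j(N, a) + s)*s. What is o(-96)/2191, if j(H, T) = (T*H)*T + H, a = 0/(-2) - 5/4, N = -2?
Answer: 9708/2191 ≈ 4.4309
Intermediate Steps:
a = -5/4 (a = 0*(-1/2) - 5*1/4 = 0 - 5/4 = -5/4 ≈ -1.2500)
j(H, T) = H + H*T**2 (j(H, T) = (H*T)*T + H = H*T**2 + H = H + H*T**2)
o(s) = s*(-41/8 + s) (o(s) = (-2*(1 + (-5/4)**2) + s)*s = (-2*(1 + 25/16) + s)*s = (-2*41/16 + s)*s = (-41/8 + s)*s = s*(-41/8 + s))
o(-96)/2191 = ((1/8)*(-96)*(-41 + 8*(-96)))/2191 = ((1/8)*(-96)*(-41 - 768))*(1/2191) = ((1/8)*(-96)*(-809))*(1/2191) = 9708*(1/2191) = 9708/2191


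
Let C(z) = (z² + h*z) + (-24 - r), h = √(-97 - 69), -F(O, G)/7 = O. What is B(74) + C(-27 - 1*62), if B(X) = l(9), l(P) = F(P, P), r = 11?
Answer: 7823 - 89*I*√166 ≈ 7823.0 - 1146.7*I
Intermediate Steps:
F(O, G) = -7*O
l(P) = -7*P
B(X) = -63 (B(X) = -7*9 = -63)
h = I*√166 (h = √(-166) = I*√166 ≈ 12.884*I)
C(z) = -35 + z² + I*z*√166 (C(z) = (z² + (I*√166)*z) + (-24 - 1*11) = (z² + I*z*√166) + (-24 - 11) = (z² + I*z*√166) - 35 = -35 + z² + I*z*√166)
B(74) + C(-27 - 1*62) = -63 + (-35 + (-27 - 1*62)² + I*(-27 - 1*62)*√166) = -63 + (-35 + (-27 - 62)² + I*(-27 - 62)*√166) = -63 + (-35 + (-89)² + I*(-89)*√166) = -63 + (-35 + 7921 - 89*I*√166) = -63 + (7886 - 89*I*√166) = 7823 - 89*I*√166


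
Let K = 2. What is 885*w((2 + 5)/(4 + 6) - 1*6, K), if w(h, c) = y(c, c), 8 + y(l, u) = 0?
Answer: -7080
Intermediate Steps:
y(l, u) = -8 (y(l, u) = -8 + 0 = -8)
w(h, c) = -8
885*w((2 + 5)/(4 + 6) - 1*6, K) = 885*(-8) = -7080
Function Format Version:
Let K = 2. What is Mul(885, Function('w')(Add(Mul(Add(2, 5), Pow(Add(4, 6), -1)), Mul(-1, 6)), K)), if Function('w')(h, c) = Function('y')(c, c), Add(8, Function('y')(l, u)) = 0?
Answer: -7080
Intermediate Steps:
Function('y')(l, u) = -8 (Function('y')(l, u) = Add(-8, 0) = -8)
Function('w')(h, c) = -8
Mul(885, Function('w')(Add(Mul(Add(2, 5), Pow(Add(4, 6), -1)), Mul(-1, 6)), K)) = Mul(885, -8) = -7080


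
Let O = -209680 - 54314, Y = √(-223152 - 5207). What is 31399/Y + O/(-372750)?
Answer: 43999/62125 - 31399*I*√228359/228359 ≈ 0.70823 - 65.706*I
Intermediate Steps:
Y = I*√228359 (Y = √(-228359) = I*√228359 ≈ 477.87*I)
O = -263994
31399/Y + O/(-372750) = 31399/((I*√228359)) - 263994/(-372750) = 31399*(-I*√228359/228359) - 263994*(-1/372750) = -31399*I*√228359/228359 + 43999/62125 = 43999/62125 - 31399*I*√228359/228359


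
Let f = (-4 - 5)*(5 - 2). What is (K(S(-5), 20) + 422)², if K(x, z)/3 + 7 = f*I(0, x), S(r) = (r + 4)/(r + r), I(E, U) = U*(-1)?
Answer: 16736281/100 ≈ 1.6736e+5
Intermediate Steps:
I(E, U) = -U
f = -27 (f = -9*3 = -27)
S(r) = (4 + r)/(2*r) (S(r) = (4 + r)/((2*r)) = (4 + r)*(1/(2*r)) = (4 + r)/(2*r))
K(x, z) = -21 + 81*x (K(x, z) = -21 + 3*(-(-27)*x) = -21 + 3*(27*x) = -21 + 81*x)
(K(S(-5), 20) + 422)² = ((-21 + 81*((½)*(4 - 5)/(-5))) + 422)² = ((-21 + 81*((½)*(-⅕)*(-1))) + 422)² = ((-21 + 81*(⅒)) + 422)² = ((-21 + 81/10) + 422)² = (-129/10 + 422)² = (4091/10)² = 16736281/100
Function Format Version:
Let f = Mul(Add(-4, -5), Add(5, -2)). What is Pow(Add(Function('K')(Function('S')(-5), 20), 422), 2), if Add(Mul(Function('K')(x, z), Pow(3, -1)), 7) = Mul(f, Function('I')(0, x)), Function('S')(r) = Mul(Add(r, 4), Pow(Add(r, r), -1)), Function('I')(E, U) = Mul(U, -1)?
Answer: Rational(16736281, 100) ≈ 1.6736e+5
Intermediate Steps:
Function('I')(E, U) = Mul(-1, U)
f = -27 (f = Mul(-9, 3) = -27)
Function('S')(r) = Mul(Rational(1, 2), Pow(r, -1), Add(4, r)) (Function('S')(r) = Mul(Add(4, r), Pow(Mul(2, r), -1)) = Mul(Add(4, r), Mul(Rational(1, 2), Pow(r, -1))) = Mul(Rational(1, 2), Pow(r, -1), Add(4, r)))
Function('K')(x, z) = Add(-21, Mul(81, x)) (Function('K')(x, z) = Add(-21, Mul(3, Mul(-27, Mul(-1, x)))) = Add(-21, Mul(3, Mul(27, x))) = Add(-21, Mul(81, x)))
Pow(Add(Function('K')(Function('S')(-5), 20), 422), 2) = Pow(Add(Add(-21, Mul(81, Mul(Rational(1, 2), Pow(-5, -1), Add(4, -5)))), 422), 2) = Pow(Add(Add(-21, Mul(81, Mul(Rational(1, 2), Rational(-1, 5), -1))), 422), 2) = Pow(Add(Add(-21, Mul(81, Rational(1, 10))), 422), 2) = Pow(Add(Add(-21, Rational(81, 10)), 422), 2) = Pow(Add(Rational(-129, 10), 422), 2) = Pow(Rational(4091, 10), 2) = Rational(16736281, 100)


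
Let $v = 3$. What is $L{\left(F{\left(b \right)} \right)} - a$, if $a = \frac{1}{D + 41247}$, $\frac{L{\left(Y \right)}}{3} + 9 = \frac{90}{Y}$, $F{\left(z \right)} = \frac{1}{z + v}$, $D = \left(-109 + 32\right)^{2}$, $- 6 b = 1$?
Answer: $\frac{34815887}{47176} \approx 738.0$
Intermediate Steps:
$b = - \frac{1}{6}$ ($b = \left(- \frac{1}{6}\right) 1 = - \frac{1}{6} \approx -0.16667$)
$D = 5929$ ($D = \left(-77\right)^{2} = 5929$)
$F{\left(z \right)} = \frac{1}{3 + z}$ ($F{\left(z \right)} = \frac{1}{z + 3} = \frac{1}{3 + z}$)
$L{\left(Y \right)} = -27 + \frac{270}{Y}$ ($L{\left(Y \right)} = -27 + 3 \frac{90}{Y} = -27 + \frac{270}{Y}$)
$a = \frac{1}{47176}$ ($a = \frac{1}{5929 + 41247} = \frac{1}{47176} \approx 2.1197 \cdot 10^{-5}$)
$L{\left(F{\left(b \right)} \right)} - a = \left(-27 + \frac{270}{\frac{1}{3 - \frac{1}{6}}}\right) - \frac{1}{47176} = \left(-27 + \frac{270}{\frac{1}{\frac{17}{6}}}\right) - \frac{1}{47176} = \left(-27 + \frac{270}{\frac{6}{17}}\right) - \frac{1}{47176} = \left(-27 + 270 \cdot \frac{17}{6}\right) - \frac{1}{47176} = \left(-27 + 765\right) - \frac{1}{47176} = 738 - \frac{1}{47176} = \frac{34815887}{47176}$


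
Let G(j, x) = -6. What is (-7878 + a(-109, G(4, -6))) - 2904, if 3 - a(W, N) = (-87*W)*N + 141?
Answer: 45978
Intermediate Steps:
a(W, N) = -138 + 87*N*W (a(W, N) = 3 - ((-87*W)*N + 141) = 3 - (-87*N*W + 141) = 3 - (141 - 87*N*W) = 3 + (-141 + 87*N*W) = -138 + 87*N*W)
(-7878 + a(-109, G(4, -6))) - 2904 = (-7878 + (-138 + 87*(-6)*(-109))) - 2904 = (-7878 + (-138 + 56898)) - 2904 = (-7878 + 56760) - 2904 = 48882 - 2904 = 45978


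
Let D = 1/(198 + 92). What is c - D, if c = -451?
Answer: -130791/290 ≈ -451.00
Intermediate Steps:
D = 1/290 ≈ 0.0034483
c - D = -451 - 1*1/290 = -451 - 1/290 = -130791/290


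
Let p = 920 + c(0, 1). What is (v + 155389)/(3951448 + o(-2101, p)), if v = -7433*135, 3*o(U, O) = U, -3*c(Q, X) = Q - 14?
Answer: -2544198/11852243 ≈ -0.21466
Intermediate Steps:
c(Q, X) = 14/3 - Q/3 (c(Q, X) = -(Q - 14)/3 = -(-14 + Q)/3 = 14/3 - Q/3)
p = 2774/3 (p = 920 + (14/3 - 1/3*0) = 920 + (14/3 + 0) = 920 + 14/3 = 2774/3 ≈ 924.67)
o(U, O) = U/3
v = -1003455
(v + 155389)/(3951448 + o(-2101, p)) = (-1003455 + 155389)/(3951448 + (1/3)*(-2101)) = -848066/(3951448 - 2101/3) = -848066/11852243/3 = -848066*3/11852243 = -2544198/11852243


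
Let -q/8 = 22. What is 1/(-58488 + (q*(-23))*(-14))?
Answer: -1/115160 ≈ -8.6836e-6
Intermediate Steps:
q = -176 (q = -8*22 = -176)
1/(-58488 + (q*(-23))*(-14)) = 1/(-58488 - 176*(-23)*(-14)) = 1/(-58488 + 4048*(-14)) = 1/(-58488 - 56672) = 1/(-115160) = -1/115160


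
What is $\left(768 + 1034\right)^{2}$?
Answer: $3247204$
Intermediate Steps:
$\left(768 + 1034\right)^{2} = 1802^{2} = 3247204$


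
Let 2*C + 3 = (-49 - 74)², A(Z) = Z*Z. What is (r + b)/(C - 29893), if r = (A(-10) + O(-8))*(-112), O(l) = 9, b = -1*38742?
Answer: 5095/2233 ≈ 2.2817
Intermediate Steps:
b = -38742
A(Z) = Z²
r = -12208 (r = ((-10)² + 9)*(-112) = (100 + 9)*(-112) = 109*(-112) = -12208)
C = 7563 (C = -3/2 + (-49 - 74)²/2 = -3/2 + (½)*(-123)² = -3/2 + (½)*15129 = -3/2 + 15129/2 = 7563)
(r + b)/(C - 29893) = (-12208 - 38742)/(7563 - 29893) = -50950/(-22330) = -50950*(-1/22330) = 5095/2233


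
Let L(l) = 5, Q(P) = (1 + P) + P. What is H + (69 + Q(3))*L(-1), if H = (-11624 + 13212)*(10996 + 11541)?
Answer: 35789136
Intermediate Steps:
Q(P) = 1 + 2*P
H = 35788756 (H = 1588*22537 = 35788756)
H + (69 + Q(3))*L(-1) = 35788756 + (69 + (1 + 2*3))*5 = 35788756 + (69 + (1 + 6))*5 = 35788756 + (69 + 7)*5 = 35788756 + 76*5 = 35788756 + 380 = 35789136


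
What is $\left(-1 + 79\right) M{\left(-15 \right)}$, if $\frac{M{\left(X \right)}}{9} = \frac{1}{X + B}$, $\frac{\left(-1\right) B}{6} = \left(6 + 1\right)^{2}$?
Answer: $- \frac{234}{103} \approx -2.2718$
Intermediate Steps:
$B = -294$ ($B = - 6 \left(6 + 1\right)^{2} = - 6 \cdot 7^{2} = \left(-6\right) 49 = -294$)
$M{\left(X \right)} = \frac{9}{-294 + X}$ ($M{\left(X \right)} = \frac{9}{X - 294} = \frac{9}{-294 + X}$)
$\left(-1 + 79\right) M{\left(-15 \right)} = \left(-1 + 79\right) \frac{9}{-294 - 15} = 78 \frac{9}{-309} = 78 \cdot 9 \left(- \frac{1}{309}\right) = 78 \left(- \frac{3}{103}\right) = - \frac{234}{103}$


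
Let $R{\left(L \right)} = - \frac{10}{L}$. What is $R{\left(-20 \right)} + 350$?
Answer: $\frac{701}{2} \approx 350.5$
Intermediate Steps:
$R{\left(-20 \right)} + 350 = - \frac{10}{-20} + 350 = \left(-10\right) \left(- \frac{1}{20}\right) + 350 = \frac{1}{2} + 350 = \frac{701}{2}$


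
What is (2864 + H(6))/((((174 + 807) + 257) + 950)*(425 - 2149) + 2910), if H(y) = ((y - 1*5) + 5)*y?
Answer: -1450/1884601 ≈ -0.00076939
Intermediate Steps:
H(y) = y² (H(y) = ((y - 5) + 5)*y = ((-5 + y) + 5)*y = y*y = y²)
(2864 + H(6))/((((174 + 807) + 257) + 950)*(425 - 2149) + 2910) = (2864 + 6²)/((((174 + 807) + 257) + 950)*(425 - 2149) + 2910) = (2864 + 36)/(((981 + 257) + 950)*(-1724) + 2910) = 2900/((1238 + 950)*(-1724) + 2910) = 2900/(2188*(-1724) + 2910) = 2900/(-3772112 + 2910) = 2900/(-3769202) = 2900*(-1/3769202) = -1450/1884601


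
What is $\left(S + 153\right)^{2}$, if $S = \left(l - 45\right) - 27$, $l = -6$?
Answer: $5625$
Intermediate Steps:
$S = -78$ ($S = \left(-6 - 45\right) - 27 = -51 - 27 = -78$)
$\left(S + 153\right)^{2} = \left(-78 + 153\right)^{2} = 75^{2} = 5625$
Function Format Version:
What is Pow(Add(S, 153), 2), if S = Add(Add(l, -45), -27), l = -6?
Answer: 5625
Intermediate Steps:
S = -78 (S = Add(Add(-6, -45), -27) = Add(-51, -27) = -78)
Pow(Add(S, 153), 2) = Pow(Add(-78, 153), 2) = Pow(75, 2) = 5625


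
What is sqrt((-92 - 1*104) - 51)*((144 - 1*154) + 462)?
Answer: 452*I*sqrt(247) ≈ 7103.7*I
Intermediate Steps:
sqrt((-92 - 1*104) - 51)*((144 - 1*154) + 462) = sqrt((-92 - 104) - 51)*((144 - 154) + 462) = sqrt(-196 - 51)*(-10 + 462) = sqrt(-247)*452 = (I*sqrt(247))*452 = 452*I*sqrt(247)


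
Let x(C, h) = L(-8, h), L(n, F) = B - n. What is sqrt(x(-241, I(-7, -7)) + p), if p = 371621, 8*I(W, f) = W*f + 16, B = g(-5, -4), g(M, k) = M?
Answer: 2*sqrt(92906) ≈ 609.61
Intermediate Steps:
B = -5
I(W, f) = 2 + W*f/8 (I(W, f) = (W*f + 16)/8 = (16 + W*f)/8 = 2 + W*f/8)
L(n, F) = -5 - n
x(C, h) = 3 (x(C, h) = -5 - 1*(-8) = -5 + 8 = 3)
sqrt(x(-241, I(-7, -7)) + p) = sqrt(3 + 371621) = sqrt(371624) = 2*sqrt(92906)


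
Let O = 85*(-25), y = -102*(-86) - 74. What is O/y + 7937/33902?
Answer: -751431/73719899 ≈ -0.010193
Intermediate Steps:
y = 8698 (y = 8772 - 74 = 8698)
O = -2125
O/y + 7937/33902 = -2125/8698 + 7937/33902 = -751431/73719899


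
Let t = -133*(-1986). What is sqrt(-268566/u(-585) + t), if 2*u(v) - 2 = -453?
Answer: 3*sqrt(5996464430)/451 ≈ 515.10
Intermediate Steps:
u(v) = -451/2 (u(v) = 1 + (1/2)*(-453) = 1 - 453/2 = -451/2)
t = 264138
sqrt(-268566/u(-585) + t) = sqrt(-268566/(-451/2) + 264138) = sqrt(-268566*(-2/451) + 264138) = sqrt(537132/451 + 264138) = sqrt(119663370/451) = 3*sqrt(5996464430)/451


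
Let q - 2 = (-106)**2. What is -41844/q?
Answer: -6974/1873 ≈ -3.7234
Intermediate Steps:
q = 11238 (q = 2 + (-106)**2 = 2 + 11236 = 11238)
-41844/q = -41844/11238 = -41844*1/11238 = -6974/1873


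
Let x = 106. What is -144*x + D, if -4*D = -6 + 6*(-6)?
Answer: -30507/2 ≈ -15254.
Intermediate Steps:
D = 21/2 (D = -(-6 + 6*(-6))/4 = -(-6 - 36)/4 = -¼*(-42) = 21/2 ≈ 10.500)
-144*x + D = -144*106 + 21/2 = -15264 + 21/2 = -30507/2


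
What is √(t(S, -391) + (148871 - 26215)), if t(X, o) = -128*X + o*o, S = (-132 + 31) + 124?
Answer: √272593 ≈ 522.10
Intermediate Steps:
S = 23 (S = -101 + 124 = 23)
t(X, o) = o² - 128*X (t(X, o) = -128*X + o² = o² - 128*X)
√(t(S, -391) + (148871 - 26215)) = √(((-391)² - 128*23) + (148871 - 26215)) = √((152881 - 2944) + 122656) = √(149937 + 122656) = √272593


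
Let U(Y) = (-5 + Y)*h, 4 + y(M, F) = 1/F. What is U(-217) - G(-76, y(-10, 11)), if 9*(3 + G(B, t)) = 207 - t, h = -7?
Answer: 151823/99 ≈ 1533.6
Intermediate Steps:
y(M, F) = -4 + 1/F
G(B, t) = 20 - t/9 (G(B, t) = -3 + (207 - t)/9 = -3 + (23 - t/9) = 20 - t/9)
U(Y) = 35 - 7*Y (U(Y) = (-5 + Y)*(-7) = 35 - 7*Y)
U(-217) - G(-76, y(-10, 11)) = (35 - 7*(-217)) - (20 - (-4 + 1/11)/9) = (35 + 1519) - (20 - (-4 + 1/11)/9) = 1554 - (20 - ⅑*(-43/11)) = 1554 - (20 + 43/99) = 1554 - 1*2023/99 = 1554 - 2023/99 = 151823/99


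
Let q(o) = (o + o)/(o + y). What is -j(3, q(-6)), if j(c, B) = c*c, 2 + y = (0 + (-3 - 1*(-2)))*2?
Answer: -9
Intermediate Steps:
y = -4 (y = -2 + (0 + (-3 - 1*(-2)))*2 = -2 + (0 + (-3 + 2))*2 = -2 + (0 - 1)*2 = -2 - 1*2 = -2 - 2 = -4)
q(o) = 2*o/(-4 + o) (q(o) = (o + o)/(o - 4) = (2*o)/(-4 + o) = 2*o/(-4 + o))
j(c, B) = c**2
-j(3, q(-6)) = -1*3**2 = -1*9 = -9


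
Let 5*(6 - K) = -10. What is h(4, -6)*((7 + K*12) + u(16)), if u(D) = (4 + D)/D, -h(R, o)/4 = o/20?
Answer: 1251/10 ≈ 125.10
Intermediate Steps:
K = 8 (K = 6 - 1/5*(-10) = 6 + 2 = 8)
h(R, o) = -o/5 (h(R, o) = -4*o/20 = -o/5)
u(D) = (4 + D)/D
h(4, -6)*((7 + K*12) + u(16)) = (-1/5*(-6))*((7 + 8*12) + (4 + 16)/16) = 6*((7 + 96) + (1/16)*20)/5 = 6*(103 + 5/4)/5 = (6/5)*(417/4) = 1251/10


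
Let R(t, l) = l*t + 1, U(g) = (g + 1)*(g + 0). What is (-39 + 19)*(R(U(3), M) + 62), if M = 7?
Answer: -2940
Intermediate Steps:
U(g) = g*(1 + g) (U(g) = (1 + g)*g = g*(1 + g))
R(t, l) = 1 + l*t
(-39 + 19)*(R(U(3), M) + 62) = (-39 + 19)*((1 + 7*(3*(1 + 3))) + 62) = -20*((1 + 7*(3*4)) + 62) = -20*((1 + 7*12) + 62) = -20*((1 + 84) + 62) = -20*(85 + 62) = -20*147 = -2940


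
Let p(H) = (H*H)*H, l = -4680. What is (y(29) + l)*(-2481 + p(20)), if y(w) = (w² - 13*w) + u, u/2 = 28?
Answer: -22959040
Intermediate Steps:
u = 56 (u = 2*28 = 56)
y(w) = 56 + w² - 13*w (y(w) = (w² - 13*w) + 56 = 56 + w² - 13*w)
p(H) = H³ (p(H) = H²*H = H³)
(y(29) + l)*(-2481 + p(20)) = ((56 + 29² - 13*29) - 4680)*(-2481 + 20³) = ((56 + 841 - 377) - 4680)*(-2481 + 8000) = (520 - 4680)*5519 = -4160*5519 = -22959040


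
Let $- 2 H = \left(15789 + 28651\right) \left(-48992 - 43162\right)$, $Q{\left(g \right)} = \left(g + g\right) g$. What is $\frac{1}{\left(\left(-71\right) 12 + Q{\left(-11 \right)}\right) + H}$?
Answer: $\frac{1}{2047661270} \approx 4.8836 \cdot 10^{-10}$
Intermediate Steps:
$Q{\left(g \right)} = 2 g^{2}$ ($Q{\left(g \right)} = 2 g g = 2 g^{2}$)
$H = 2047661880$ ($H = - \frac{\left(15789 + 28651\right) \left(-48992 - 43162\right)}{2} = - \frac{44440 \left(-92154\right)}{2} = \left(- \frac{1}{2}\right) \left(-4095323760\right) = 2047661880$)
$\frac{1}{\left(\left(-71\right) 12 + Q{\left(-11 \right)}\right) + H} = \frac{1}{\left(\left(-71\right) 12 + 2 \left(-11\right)^{2}\right) + 2047661880} = \frac{1}{\left(-852 + 2 \cdot 121\right) + 2047661880} = \frac{1}{\left(-852 + 242\right) + 2047661880} = \frac{1}{-610 + 2047661880} = \frac{1}{2047661270}$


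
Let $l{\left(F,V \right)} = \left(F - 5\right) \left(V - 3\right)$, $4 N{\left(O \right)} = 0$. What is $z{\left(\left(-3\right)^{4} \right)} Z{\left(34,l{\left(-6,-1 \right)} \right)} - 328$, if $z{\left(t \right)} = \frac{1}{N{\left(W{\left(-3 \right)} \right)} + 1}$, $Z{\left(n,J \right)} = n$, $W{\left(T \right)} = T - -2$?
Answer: $-294$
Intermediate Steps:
$W{\left(T \right)} = 2 + T$ ($W{\left(T \right)} = T + 2 = 2 + T$)
$N{\left(O \right)} = 0$ ($N{\left(O \right)} = \frac{1}{4} \cdot 0 = 0$)
$l{\left(F,V \right)} = \left(-5 + F\right) \left(-3 + V\right)$
$z{\left(t \right)} = 1$ ($z{\left(t \right)} = \frac{1}{0 + 1} = 1^{-1} = 1$)
$z{\left(\left(-3\right)^{4} \right)} Z{\left(34,l{\left(-6,-1 \right)} \right)} - 328 = 1 \cdot 34 - 328 = 34 - 328 = -294$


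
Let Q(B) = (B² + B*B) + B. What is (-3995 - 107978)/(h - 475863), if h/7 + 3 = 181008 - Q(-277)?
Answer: 111973/281095 ≈ 0.39835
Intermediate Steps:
Q(B) = B + 2*B² (Q(B) = (B² + B²) + B = 2*B² + B = B + 2*B²)
h = 194768 (h = -21 + 7*(181008 - (-277)*(1 + 2*(-277))) = -21 + 7*(181008 - (-277)*(1 - 554)) = -21 + 7*(181008 - (-277)*(-553)) = -21 + 7*(181008 - 1*153181) = -21 + 7*(181008 - 153181) = -21 + 7*27827 = -21 + 194789 = 194768)
(-3995 - 107978)/(h - 475863) = (-3995 - 107978)/(194768 - 475863) = -111973/(-281095) = -111973*(-1/281095) = 111973/281095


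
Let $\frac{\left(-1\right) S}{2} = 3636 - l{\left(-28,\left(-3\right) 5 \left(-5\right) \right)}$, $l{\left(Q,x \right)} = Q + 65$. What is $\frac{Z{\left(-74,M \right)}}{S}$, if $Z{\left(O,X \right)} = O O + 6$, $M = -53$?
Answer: $- \frac{2741}{3599} \approx -0.7616$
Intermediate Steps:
$Z{\left(O,X \right)} = 6 + O^{2}$ ($Z{\left(O,X \right)} = O^{2} + 6 = 6 + O^{2}$)
$l{\left(Q,x \right)} = 65 + Q$
$S = -7198$ ($S = - 2 \left(3636 - \left(65 - 28\right)\right) = - 2 \left(3636 - 37\right) = \left(-2\right) 3599 = -7198$)
$\frac{Z{\left(-74,M \right)}}{S} = \frac{6 + \left(-74\right)^{2}}{-7198} = \left(6 + 5476\right) \left(- \frac{1}{7198}\right) = 5482 \left(- \frac{1}{7198}\right) = - \frac{2741}{3599}$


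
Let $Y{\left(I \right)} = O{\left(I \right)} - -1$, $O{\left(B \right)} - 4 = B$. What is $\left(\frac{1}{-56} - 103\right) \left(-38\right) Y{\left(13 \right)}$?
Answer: $\frac{986499}{14} \approx 70464.0$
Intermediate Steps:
$O{\left(B \right)} = 4 + B$
$Y{\left(I \right)} = 5 + I$ ($Y{\left(I \right)} = \left(4 + I\right) - -1 = \left(4 + I\right) + 1 = 5 + I$)
$\left(\frac{1}{-56} - 103\right) \left(-38\right) Y{\left(13 \right)} = \left(\frac{1}{-56} - 103\right) \left(-38\right) \left(5 + 13\right) = \left(- \frac{1}{56} - 103\right) \left(-38\right) 18 = \left(- \frac{5769}{56}\right) \left(-38\right) 18 = \frac{109611}{28} \cdot 18 = \frac{986499}{14}$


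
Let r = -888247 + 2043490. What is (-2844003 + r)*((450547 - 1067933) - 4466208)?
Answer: 8584970203440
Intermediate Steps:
r = 1155243
(-2844003 + r)*((450547 - 1067933) - 4466208) = (-2844003 + 1155243)*((450547 - 1067933) - 4466208) = -1688760*(-617386 - 4466208) = -1688760*(-5083594) = 8584970203440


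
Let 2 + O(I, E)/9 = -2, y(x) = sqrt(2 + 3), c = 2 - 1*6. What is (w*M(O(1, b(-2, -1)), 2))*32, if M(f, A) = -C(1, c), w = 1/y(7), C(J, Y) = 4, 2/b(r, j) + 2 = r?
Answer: -128*sqrt(5)/5 ≈ -57.243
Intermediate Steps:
b(r, j) = 2/(-2 + r)
c = -4 (c = 2 - 6 = -4)
y(x) = sqrt(5)
O(I, E) = -36 (O(I, E) = -18 + 9*(-2) = -18 - 18 = -36)
w = sqrt(5)/5 (w = 1/(sqrt(5)) = sqrt(5)/5 ≈ 0.44721)
M(f, A) = -4 (M(f, A) = -1*4 = -4)
(w*M(O(1, b(-2, -1)), 2))*32 = ((sqrt(5)/5)*(-4))*32 = -4*sqrt(5)/5*32 = -128*sqrt(5)/5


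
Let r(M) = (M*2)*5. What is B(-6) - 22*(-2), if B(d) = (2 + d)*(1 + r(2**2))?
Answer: -120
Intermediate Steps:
r(M) = 10*M (r(M) = (2*M)*5 = 10*M)
B(d) = 82 + 41*d (B(d) = (2 + d)*(1 + 10*2**2) = (2 + d)*(1 + 10*4) = (2 + d)*(1 + 40) = (2 + d)*41 = 82 + 41*d)
B(-6) - 22*(-2) = (82 + 41*(-6)) - 22*(-2) = (82 - 246) + 44 = -164 + 44 = -120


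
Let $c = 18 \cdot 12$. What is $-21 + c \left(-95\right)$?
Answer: $-20541$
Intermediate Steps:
$c = 216$
$-21 + c \left(-95\right) = -21 + 216 \left(-95\right) = -21 - 20520 = -20541$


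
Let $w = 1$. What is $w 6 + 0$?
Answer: $6$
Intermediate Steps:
$w 6 + 0 = 1 \cdot 6 + 0 = 6 + 0 = 6$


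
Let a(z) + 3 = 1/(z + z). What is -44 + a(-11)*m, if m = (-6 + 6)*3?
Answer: -44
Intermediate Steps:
a(z) = -3 + 1/(2*z) (a(z) = -3 + 1/(z + z) = -3 + 1/(2*z))
m = 0 (m = 0*3 = 0)
-44 + a(-11)*m = -44 + (-3 + (1/2)/(-11))*0 = -44 + (-3 + (1/2)*(-1/11))*0 = -44 + (-3 - 1/22)*0 = -44 - 67/22*0 = -44 + 0 = -44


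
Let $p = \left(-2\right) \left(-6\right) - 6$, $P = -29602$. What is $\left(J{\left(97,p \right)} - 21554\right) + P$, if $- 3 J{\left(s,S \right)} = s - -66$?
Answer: $- \frac{153631}{3} \approx -51210.0$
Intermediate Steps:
$p = 6$ ($p = 12 - 6 = 6$)
$J{\left(s,S \right)} = -22 - \frac{s}{3}$ ($J{\left(s,S \right)} = - \frac{s - -66}{3} = - \frac{s + 66}{3} = - \frac{66 + s}{3} = -22 - \frac{s}{3}$)
$\left(J{\left(97,p \right)} - 21554\right) + P = \left(\left(-22 - \frac{97}{3}\right) - 21554\right) - 29602 = \left(- \frac{163}{3} - 21554\right) - 29602 = - \frac{64825}{3} - 29602 = - \frac{153631}{3}$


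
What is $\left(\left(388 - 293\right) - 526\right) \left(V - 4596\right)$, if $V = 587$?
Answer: $1727879$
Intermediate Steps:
$\left(\left(388 - 293\right) - 526\right) \left(V - 4596\right) = \left(\left(388 - 293\right) - 526\right) \left(587 - 4596\right) = \left(95 - 526\right) \left(-4009\right) = \left(-431\right) \left(-4009\right) = 1727879$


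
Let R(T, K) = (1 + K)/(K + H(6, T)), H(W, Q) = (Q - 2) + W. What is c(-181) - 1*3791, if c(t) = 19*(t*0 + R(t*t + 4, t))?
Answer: -30886132/8147 ≈ -3791.1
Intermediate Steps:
H(W, Q) = -2 + Q + W (H(W, Q) = (-2 + Q) + W = -2 + Q + W)
R(T, K) = (1 + K)/(4 + K + T) (R(T, K) = (1 + K)/(K + (-2 + T + 6)) = (1 + K)/(K + (4 + T)) = (1 + K)/(4 + K + T))
c(t) = 19*(1 + t)/(8 + t + t²) (c(t) = 19*(t*0 + (1 + t)/(4 + t + (t*t + 4))) = 19*(0 + (1 + t)/(4 + t + (t² + 4))) = 19*(0 + (1 + t)/(4 + t + (4 + t²))) = 19*(0 + (1 + t)/(8 + t + t²)) = 19*((1 + t)/(8 + t + t²)) = 19*(1 + t)/(8 + t + t²))
c(-181) - 1*3791 = 19*(1 - 181)/(8 - 181 + (-181)²) - 1*3791 = 19*(-180)/(8 - 181 + 32761) - 3791 = 19*(-180)/32588 - 3791 = 19*(1/32588)*(-180) - 3791 = -855/8147 - 3791 = -30886132/8147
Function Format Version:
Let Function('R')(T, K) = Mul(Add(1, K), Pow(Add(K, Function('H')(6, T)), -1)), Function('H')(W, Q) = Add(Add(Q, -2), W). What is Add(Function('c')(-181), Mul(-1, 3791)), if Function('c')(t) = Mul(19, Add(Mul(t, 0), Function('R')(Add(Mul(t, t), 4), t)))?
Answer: Rational(-30886132, 8147) ≈ -3791.1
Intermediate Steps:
Function('H')(W, Q) = Add(-2, Q, W) (Function('H')(W, Q) = Add(Add(-2, Q), W) = Add(-2, Q, W))
Function('R')(T, K) = Mul(Pow(Add(4, K, T), -1), Add(1, K)) (Function('R')(T, K) = Mul(Add(1, K), Pow(Add(K, Add(-2, T, 6)), -1)) = Mul(Add(1, K), Pow(Add(K, Add(4, T)), -1)) = Mul(Add(1, K), Pow(Add(4, K, T), -1)) = Mul(Pow(Add(4, K, T), -1), Add(1, K)))
Function('c')(t) = Mul(19, Pow(Add(8, t, Pow(t, 2)), -1), Add(1, t)) (Function('c')(t) = Mul(19, Add(Mul(t, 0), Mul(Pow(Add(4, t, Add(Mul(t, t), 4)), -1), Add(1, t)))) = Mul(19, Add(0, Mul(Pow(Add(4, t, Add(Pow(t, 2), 4)), -1), Add(1, t)))) = Mul(19, Add(0, Mul(Pow(Add(4, t, Add(4, Pow(t, 2))), -1), Add(1, t)))) = Mul(19, Add(0, Mul(Pow(Add(8, t, Pow(t, 2)), -1), Add(1, t)))) = Mul(19, Mul(Pow(Add(8, t, Pow(t, 2)), -1), Add(1, t))) = Mul(19, Pow(Add(8, t, Pow(t, 2)), -1), Add(1, t)))
Add(Function('c')(-181), Mul(-1, 3791)) = Add(Mul(19, Pow(Add(8, -181, Pow(-181, 2)), -1), Add(1, -181)), Mul(-1, 3791)) = Add(Mul(19, Pow(Add(8, -181, 32761), -1), -180), -3791) = Add(Mul(19, Pow(32588, -1), -180), -3791) = Add(Mul(19, Rational(1, 32588), -180), -3791) = Add(Rational(-855, 8147), -3791) = Rational(-30886132, 8147)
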